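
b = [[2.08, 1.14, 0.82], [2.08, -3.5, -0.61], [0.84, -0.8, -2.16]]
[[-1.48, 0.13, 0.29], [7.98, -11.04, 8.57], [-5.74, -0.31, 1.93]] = b @ [[-0.42, -0.97, 1.07], [-3.17, 2.8, -1.85], [3.67, -1.27, 0.21]]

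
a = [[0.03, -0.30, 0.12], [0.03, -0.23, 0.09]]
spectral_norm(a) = 0.41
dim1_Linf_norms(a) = [0.3, 0.23]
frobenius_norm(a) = 0.41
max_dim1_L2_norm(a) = 0.32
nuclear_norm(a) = 0.41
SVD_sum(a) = [[0.03, -0.30, 0.12],[0.03, -0.23, 0.09]] + [[-0.00, 0.0, 0.00], [0.0, -0.00, -0.0]]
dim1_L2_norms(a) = [0.32, 0.25]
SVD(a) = [[-0.79,  -0.61], [-0.61,  0.79]] @ diag([0.4088601473979689, 0.005777531454794228]) @ [[-0.10, 0.92, -0.37],[0.96, -0.0, -0.27]]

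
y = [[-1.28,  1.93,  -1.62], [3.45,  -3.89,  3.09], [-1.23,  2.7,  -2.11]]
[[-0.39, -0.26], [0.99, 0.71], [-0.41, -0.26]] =y@ [[0.24, 0.2], [-0.05, -0.02], [-0.01, -0.02]]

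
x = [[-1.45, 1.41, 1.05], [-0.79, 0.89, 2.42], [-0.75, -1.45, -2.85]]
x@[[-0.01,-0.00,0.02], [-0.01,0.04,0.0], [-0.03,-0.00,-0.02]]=[[-0.03, 0.06, -0.05],[-0.07, 0.04, -0.06],[0.11, -0.06, 0.04]]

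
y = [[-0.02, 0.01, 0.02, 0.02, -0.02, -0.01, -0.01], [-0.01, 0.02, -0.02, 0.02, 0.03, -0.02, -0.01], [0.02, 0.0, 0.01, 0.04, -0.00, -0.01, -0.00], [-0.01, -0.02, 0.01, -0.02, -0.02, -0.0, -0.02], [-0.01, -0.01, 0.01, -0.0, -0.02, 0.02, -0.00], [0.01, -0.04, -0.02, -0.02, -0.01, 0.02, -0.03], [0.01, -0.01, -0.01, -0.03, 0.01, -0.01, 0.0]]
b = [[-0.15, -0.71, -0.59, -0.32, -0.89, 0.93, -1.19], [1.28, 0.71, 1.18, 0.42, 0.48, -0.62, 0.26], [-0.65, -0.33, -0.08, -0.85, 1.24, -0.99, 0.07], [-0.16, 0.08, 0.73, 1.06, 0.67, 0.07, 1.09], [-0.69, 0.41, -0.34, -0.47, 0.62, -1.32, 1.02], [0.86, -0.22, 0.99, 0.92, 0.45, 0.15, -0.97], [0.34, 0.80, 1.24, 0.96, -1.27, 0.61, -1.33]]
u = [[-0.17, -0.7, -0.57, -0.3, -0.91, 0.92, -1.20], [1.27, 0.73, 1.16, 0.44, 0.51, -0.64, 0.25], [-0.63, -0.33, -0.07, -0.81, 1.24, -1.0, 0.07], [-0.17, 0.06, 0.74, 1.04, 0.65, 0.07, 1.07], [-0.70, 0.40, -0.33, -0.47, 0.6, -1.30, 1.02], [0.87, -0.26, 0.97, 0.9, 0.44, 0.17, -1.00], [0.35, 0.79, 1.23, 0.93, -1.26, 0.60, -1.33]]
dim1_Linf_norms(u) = [1.2, 1.27, 1.24, 1.07, 1.3, 1.0, 1.33]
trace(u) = 0.97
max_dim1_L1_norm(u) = 6.49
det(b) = -1.09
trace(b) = 0.98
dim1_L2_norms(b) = [2.01, 2.1, 1.94, 1.82, 2.04, 1.94, 2.64]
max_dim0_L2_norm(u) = 2.54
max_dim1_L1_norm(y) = 0.15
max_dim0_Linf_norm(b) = 1.33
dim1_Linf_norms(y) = [0.02, 0.03, 0.04, 0.02, 0.02, 0.04, 0.03]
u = b + y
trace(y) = -0.01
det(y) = -0.00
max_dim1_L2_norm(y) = 0.06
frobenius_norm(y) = 0.12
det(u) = -1.04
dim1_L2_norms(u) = [2.01, 2.1, 1.93, 1.8, 2.02, 1.95, 2.62]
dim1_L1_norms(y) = [0.11, 0.13, 0.08, 0.1, 0.07, 0.15, 0.08]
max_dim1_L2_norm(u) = 2.62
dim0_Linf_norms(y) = [0.02, 0.04, 0.02, 0.04, 0.03, 0.02, 0.03]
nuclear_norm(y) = 0.26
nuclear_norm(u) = 11.47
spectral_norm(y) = 0.08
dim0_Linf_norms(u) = [1.27, 0.79, 1.23, 1.04, 1.26, 1.3, 1.33]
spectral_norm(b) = 3.84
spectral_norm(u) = 3.82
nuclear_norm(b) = 11.54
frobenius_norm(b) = 5.52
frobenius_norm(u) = 5.49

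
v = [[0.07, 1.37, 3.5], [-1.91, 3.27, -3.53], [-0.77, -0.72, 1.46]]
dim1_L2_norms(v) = [3.76, 5.18, 1.8]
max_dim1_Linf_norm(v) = 3.53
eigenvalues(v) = [(0.33+2.25j), (0.33-2.25j), (4.14+0j)]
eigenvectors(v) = [[(0.8+0j),0.80-0.00j,-0.08+0.00j], [(0.14+0.49j),(0.14-0.49j),(-0.96+0j)], [0.32j,-0.32j,0.28+0.00j]]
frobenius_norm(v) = 6.65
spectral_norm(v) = 5.70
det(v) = 21.33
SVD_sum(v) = [[0.65, -1.05, 2.14],[-1.31, 2.10, -4.29],[0.36, -0.58, 1.18]] + [[-0.8,2.33,1.39], [-0.43,1.24,0.74], [-0.1,0.28,0.17]] + [[0.22, 0.09, -0.02], [-0.18, -0.07, 0.02], [-1.03, -0.42, 0.11]]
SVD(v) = [[-0.43, -0.88, -0.20], [0.87, -0.47, 0.16], [-0.24, -0.11, 0.96]] @ diag([5.697301655157268, 3.2195646399033224, 1.1626510136865802]) @ [[-0.26, 0.42, -0.87], [0.28, -0.82, -0.49], [-0.92, -0.37, 0.1]]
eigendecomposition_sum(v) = [[0.06+1.15j, 0.56-0.15j, 1.94-0.18j],[-0.70+0.24j, 0.19+0.32j, 0.46+1.17j],[(-0.46+0.03j), (0.06+0.22j), (0.08+0.77j)]] + [[(0.06-1.15j), (0.56+0.15j), 1.94+0.18j], [-0.70-0.24j, (0.19-0.32j), (0.46-1.17j)], [-0.46-0.03j, 0.06-0.22j, 0.08-0.77j]] + [[(-0.04+0j), (0.24+0j), -0.38+0.00j], [-0.51+0.00j, 2.88+0.00j, -4.46+0.00j], [(0.15-0j), -0.84-0.00j, (1.3-0j)]]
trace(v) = 4.80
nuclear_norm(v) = 10.08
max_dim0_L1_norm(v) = 8.49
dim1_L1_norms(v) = [4.94, 8.71, 2.95]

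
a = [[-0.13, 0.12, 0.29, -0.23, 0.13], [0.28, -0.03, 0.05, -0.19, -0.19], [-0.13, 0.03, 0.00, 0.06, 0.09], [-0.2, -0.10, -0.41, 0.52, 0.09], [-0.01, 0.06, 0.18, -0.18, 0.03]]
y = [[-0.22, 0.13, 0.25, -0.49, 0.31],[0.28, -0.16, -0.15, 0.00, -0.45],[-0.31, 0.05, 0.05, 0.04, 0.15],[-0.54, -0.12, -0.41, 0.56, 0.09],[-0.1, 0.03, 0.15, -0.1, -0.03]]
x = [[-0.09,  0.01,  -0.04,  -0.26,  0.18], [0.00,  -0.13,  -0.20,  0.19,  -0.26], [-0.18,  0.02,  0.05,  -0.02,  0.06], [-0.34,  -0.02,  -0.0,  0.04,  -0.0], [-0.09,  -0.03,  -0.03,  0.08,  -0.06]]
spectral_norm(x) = 0.50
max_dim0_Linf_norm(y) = 0.56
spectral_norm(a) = 0.85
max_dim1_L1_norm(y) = 1.72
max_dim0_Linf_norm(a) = 0.52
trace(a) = 0.39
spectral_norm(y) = 0.98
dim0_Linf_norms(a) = [0.28, 0.12, 0.41, 0.52, 0.19]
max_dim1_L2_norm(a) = 0.7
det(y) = 0.00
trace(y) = 0.20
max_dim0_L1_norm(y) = 1.45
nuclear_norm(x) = 1.10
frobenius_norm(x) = 0.67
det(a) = 0.00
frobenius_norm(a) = 0.97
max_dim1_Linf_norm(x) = 0.34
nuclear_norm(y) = 2.23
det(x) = 0.00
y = x + a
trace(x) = -0.19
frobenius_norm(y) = 1.33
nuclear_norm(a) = 1.32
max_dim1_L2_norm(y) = 0.89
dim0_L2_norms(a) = [0.39, 0.17, 0.54, 0.63, 0.26]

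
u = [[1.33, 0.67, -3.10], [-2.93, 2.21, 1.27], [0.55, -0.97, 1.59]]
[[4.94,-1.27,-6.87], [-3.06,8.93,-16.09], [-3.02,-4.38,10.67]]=u @ [[-1.19, -4.62, 3.77], [-1.56, -1.05, -3.99], [-2.44, -1.8, 2.97]]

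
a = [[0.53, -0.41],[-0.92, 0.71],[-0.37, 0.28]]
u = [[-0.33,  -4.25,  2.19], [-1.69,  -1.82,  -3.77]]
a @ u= [[0.52,-1.51,2.71], [-0.9,2.62,-4.69], [-0.35,1.06,-1.87]]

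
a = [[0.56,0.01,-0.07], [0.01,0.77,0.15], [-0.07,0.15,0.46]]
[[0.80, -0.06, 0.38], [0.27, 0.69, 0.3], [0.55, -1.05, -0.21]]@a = [[0.42, 0.02, 0.11], [0.14, 0.58, 0.22], [0.31, -0.83, -0.29]]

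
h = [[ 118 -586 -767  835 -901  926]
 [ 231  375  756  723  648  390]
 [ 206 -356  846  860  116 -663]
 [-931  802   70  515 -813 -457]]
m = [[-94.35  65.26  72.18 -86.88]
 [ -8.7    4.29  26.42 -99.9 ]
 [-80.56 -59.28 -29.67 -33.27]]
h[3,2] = 70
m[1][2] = 26.42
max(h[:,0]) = 231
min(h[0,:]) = -901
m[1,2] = 26.42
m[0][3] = -86.88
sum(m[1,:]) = -77.89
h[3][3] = 515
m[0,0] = -94.35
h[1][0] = 231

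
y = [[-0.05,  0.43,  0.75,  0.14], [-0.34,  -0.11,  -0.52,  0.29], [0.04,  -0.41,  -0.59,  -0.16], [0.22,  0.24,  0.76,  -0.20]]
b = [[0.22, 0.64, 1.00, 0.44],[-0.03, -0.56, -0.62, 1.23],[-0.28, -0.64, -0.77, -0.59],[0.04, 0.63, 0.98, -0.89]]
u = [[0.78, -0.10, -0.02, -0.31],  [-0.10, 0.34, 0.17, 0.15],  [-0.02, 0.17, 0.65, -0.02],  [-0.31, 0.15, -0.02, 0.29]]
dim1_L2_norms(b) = [1.29, 1.49, 1.2, 1.47]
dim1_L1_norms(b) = [2.3, 2.44, 2.28, 2.54]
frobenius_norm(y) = 1.59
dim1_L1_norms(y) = [1.37, 1.26, 1.2, 1.42]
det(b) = -0.00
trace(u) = 2.06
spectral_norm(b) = 2.22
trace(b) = -2.00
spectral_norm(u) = 0.98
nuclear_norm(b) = 3.96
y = b @ u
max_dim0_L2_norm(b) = 1.71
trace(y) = -0.95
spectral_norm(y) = 1.48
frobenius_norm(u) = 1.24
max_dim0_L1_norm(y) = 2.62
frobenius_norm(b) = 2.73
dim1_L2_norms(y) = [0.88, 0.69, 0.74, 0.85]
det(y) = -0.00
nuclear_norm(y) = 2.13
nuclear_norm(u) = 2.06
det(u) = 0.02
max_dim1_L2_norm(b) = 1.49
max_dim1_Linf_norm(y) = 0.76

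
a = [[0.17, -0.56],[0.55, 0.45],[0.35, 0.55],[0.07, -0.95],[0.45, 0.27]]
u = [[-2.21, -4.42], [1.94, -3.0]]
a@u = [[-1.46, 0.93], [-0.34, -3.78], [0.29, -3.2], [-2.00, 2.54], [-0.47, -2.8]]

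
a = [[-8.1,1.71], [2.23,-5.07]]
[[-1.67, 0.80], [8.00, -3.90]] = a@ [[-0.14, 0.07],[-1.64, 0.8]]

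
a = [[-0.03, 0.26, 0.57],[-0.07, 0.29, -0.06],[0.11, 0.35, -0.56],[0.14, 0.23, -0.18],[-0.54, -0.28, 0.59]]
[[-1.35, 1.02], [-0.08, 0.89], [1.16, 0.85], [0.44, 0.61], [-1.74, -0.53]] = a@ [[1.13, -0.21], [-0.43, 3.09], [-2.12, 0.37]]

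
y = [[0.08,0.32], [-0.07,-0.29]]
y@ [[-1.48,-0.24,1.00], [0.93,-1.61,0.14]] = [[0.18, -0.53, 0.12], [-0.17, 0.48, -0.11]]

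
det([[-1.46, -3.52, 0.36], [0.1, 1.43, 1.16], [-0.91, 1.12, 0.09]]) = 5.965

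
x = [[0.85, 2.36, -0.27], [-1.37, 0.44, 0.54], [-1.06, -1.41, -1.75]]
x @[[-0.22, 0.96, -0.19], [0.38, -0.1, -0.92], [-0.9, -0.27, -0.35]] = [[0.95, 0.65, -2.24], [-0.02, -1.5, -0.33], [1.27, -0.40, 2.11]]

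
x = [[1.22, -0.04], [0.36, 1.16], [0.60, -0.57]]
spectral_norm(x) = 1.41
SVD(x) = [[-0.86, 0.11], [-0.33, -0.87], [-0.39, 0.48]] @ diag([1.4072420567909423, 1.2921957257315153]) @ [[-1.00, -0.09], [0.09, -1.00]]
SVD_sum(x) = [[1.21,0.10], [0.46,0.04], [0.55,0.05]] + [[0.01, -0.14], [-0.10, 1.12], [0.05, -0.62]]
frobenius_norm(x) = 1.91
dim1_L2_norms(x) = [1.22, 1.21, 0.83]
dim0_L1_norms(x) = [2.18, 1.77]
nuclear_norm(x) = 2.70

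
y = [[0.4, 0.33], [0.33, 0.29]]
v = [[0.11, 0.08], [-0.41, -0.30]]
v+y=[[0.51, 0.41], [-0.08, -0.01]]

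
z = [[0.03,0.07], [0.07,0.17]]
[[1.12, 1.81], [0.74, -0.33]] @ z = [[0.16, 0.39], [-0.00, -0.00]]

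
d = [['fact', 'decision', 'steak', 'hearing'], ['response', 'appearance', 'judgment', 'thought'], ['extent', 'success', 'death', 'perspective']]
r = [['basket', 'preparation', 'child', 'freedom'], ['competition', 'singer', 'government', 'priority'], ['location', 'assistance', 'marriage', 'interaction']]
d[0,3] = 'hearing'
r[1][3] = 'priority'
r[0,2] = 'child'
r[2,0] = 'location'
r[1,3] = 'priority'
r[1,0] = 'competition'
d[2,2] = 'death'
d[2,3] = 'perspective'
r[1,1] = 'singer'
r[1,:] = ['competition', 'singer', 'government', 'priority']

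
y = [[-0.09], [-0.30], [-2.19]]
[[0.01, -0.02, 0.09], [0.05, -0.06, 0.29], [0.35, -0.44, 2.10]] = y@ [[-0.16, 0.20, -0.96]]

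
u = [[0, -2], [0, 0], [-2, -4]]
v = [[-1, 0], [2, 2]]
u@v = [[-4, -4], [0, 0], [-6, -8]]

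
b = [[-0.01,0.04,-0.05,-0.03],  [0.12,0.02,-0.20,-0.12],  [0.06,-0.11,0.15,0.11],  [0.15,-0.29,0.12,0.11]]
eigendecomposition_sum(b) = [[-0.01+0.00j, (0.04-0j), (-0.05+0j), (-0.03+0j)], [-0.03+0.00j, (0.13-0j), (-0.15+0j), (-0.11+0j)], [(0.02-0j), (-0.12+0j), 0.14-0.00j, 0.10-0.00j], [0.03-0.00j, -0.16+0.00j, (0.19-0j), (0.14-0j)]] + [[-0.01-0.00j, (0.01-0j), 0.00-0.00j, 0.00+0.00j],[0.15+0.00j, (-0.1+0j), (-0.04+0j), (-0.01-0j)],[(-0.02-0j), 0.01-0.00j, (0.01-0j), 0j],[0.20+0.00j, (-0.14+0j), (-0.06+0j), -0.02-0.00j]] + [[0.00+0.01j, (-0-0j), -0.00+0.00j, 0j], [(-0+0.01j), -0.00-0.00j, (-0+0j), 0.00+0.00j], [(0.03-0j), -0.00+0.00j, 0.01j, 0.00-0.00j], [(-0.04+0.02j), -0.01j, -0.01-0.01j, -0.00+0.01j]] + [[0.00-0.01j, -0.00+0.00j, (-0-0j), 0.00-0.00j], [(-0-0.01j), -0.00+0.00j, -0.00-0.00j, 0.00-0.00j], [0.03+0.00j, -0.00-0.00j, 0.00-0.01j, 0j], [(-0.04-0.02j), 0.01j, -0.01+0.01j, -0.00-0.01j]]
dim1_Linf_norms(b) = [0.05, 0.2, 0.15, 0.29]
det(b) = -0.00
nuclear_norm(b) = 0.74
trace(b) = 0.27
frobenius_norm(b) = 0.51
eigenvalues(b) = [(0.39+0j), (-0.12+0j), (-0+0.02j), (-0-0.02j)]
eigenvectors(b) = [[-0.16+0.00j, (-0.03+0j), 0.02-0.20j, (0.02+0.2j)], [-0.53+0.00j, (0.59+0j), (0.12-0.23j), (0.12+0.23j)], [0.50+0.00j, (-0.08+0j), (-0.48-0.16j), -0.48+0.16j], [(0.67+0j), 0.80+0.00j, (0.8+0j), 0.80-0.00j]]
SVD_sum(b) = [[-0.02,  0.05,  -0.04,  -0.03], [-0.04,  0.1,  -0.08,  -0.06], [0.05,  -0.15,  0.12,  0.09], [0.09,  -0.23,  0.19,  0.15]] + [[0.01,-0.01,-0.01,-0.00], [0.15,-0.09,-0.12,-0.06], [-0.02,0.01,0.02,0.01], [0.08,-0.05,-0.07,-0.03]] + [[-0.0, -0.00, -0.00, -0.0], [0.01, 0.01, 0.0, 0.00], [0.03, 0.02, 0.01, 0.01], [-0.01, -0.01, -0.01, -0.00]] + [[-0.0, 0.00, -0.0, 0.0], [0.0, -0.0, 0.0, -0.00], [-0.00, 0.0, -0.00, 0.0], [-0.00, 0.00, -0.0, 0.0]]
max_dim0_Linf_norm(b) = 0.29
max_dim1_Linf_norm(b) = 0.29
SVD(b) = [[-0.16, -0.06, 0.05, 0.98], [-0.33, -0.88, -0.34, -0.09], [0.5, 0.13, -0.85, 0.13], [0.79, -0.46, 0.4, 0.08]] @ diag([0.4392783867582482, 0.25025290390873267, 0.04565422137131984, 0.004865704809793906]) @ [[0.25, -0.67, 0.55, 0.42], [-0.66, 0.4, 0.57, 0.28], [-0.7, -0.62, -0.28, -0.21], [-0.08, 0.05, -0.54, 0.84]]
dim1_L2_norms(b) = [0.07, 0.26, 0.22, 0.36]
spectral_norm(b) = 0.44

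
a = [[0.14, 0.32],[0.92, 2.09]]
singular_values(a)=[2.31, 0.0]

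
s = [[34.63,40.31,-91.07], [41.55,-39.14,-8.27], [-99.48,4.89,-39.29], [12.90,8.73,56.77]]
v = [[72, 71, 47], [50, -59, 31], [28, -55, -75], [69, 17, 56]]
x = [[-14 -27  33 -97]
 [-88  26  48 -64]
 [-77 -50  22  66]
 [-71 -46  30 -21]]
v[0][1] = 71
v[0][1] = 71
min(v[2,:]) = -75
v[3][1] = 17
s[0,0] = 34.63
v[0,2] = 47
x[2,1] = -50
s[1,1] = -39.14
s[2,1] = 4.89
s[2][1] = 4.89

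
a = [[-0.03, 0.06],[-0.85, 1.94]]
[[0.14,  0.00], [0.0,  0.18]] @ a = [[-0.0, 0.01],[-0.15, 0.35]]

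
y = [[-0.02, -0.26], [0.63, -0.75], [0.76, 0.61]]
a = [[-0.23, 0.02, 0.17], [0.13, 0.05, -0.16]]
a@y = [[0.15, 0.15], [-0.09, -0.17]]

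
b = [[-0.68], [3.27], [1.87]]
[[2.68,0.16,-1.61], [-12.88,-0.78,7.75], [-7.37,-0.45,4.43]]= b @ [[-3.94,-0.24,2.37]]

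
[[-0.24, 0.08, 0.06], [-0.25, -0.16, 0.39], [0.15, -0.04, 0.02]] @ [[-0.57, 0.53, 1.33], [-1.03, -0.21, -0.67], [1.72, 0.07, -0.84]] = [[0.16,-0.14,-0.42], [0.98,-0.07,-0.55], [-0.01,0.09,0.21]]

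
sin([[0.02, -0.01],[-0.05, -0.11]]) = [[0.02, -0.01], [-0.05, -0.11]]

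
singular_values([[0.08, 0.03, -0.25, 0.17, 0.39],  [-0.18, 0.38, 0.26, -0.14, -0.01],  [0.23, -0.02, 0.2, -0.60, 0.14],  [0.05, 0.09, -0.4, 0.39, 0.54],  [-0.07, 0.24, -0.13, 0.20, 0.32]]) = [1.08, 0.62, 0.53, 0.0, 0.0]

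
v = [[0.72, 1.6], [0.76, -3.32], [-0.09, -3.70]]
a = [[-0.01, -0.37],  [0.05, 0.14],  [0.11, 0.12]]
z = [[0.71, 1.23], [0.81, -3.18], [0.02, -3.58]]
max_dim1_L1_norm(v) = 4.08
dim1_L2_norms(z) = [1.42, 3.28, 3.58]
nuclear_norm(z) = 5.97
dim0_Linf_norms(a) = [0.11, 0.37]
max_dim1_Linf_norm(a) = 0.37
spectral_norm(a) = 0.42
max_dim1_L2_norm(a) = 0.37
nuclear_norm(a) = 0.52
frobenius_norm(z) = 5.06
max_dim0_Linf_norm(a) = 0.37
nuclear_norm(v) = 6.26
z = v + a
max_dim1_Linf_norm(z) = 3.58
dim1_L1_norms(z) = [1.94, 3.99, 3.6]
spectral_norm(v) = 5.23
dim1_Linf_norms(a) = [0.37, 0.14, 0.12]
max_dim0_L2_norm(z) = 4.94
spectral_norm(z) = 4.96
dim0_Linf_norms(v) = [0.76, 3.7]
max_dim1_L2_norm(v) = 3.7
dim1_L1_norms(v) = [2.32, 4.08, 3.79]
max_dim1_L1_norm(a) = 0.38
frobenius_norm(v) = 5.33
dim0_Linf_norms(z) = [0.81, 3.58]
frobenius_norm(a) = 0.43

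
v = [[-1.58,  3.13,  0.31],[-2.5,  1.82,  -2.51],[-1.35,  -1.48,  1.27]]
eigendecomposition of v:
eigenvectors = [[0.70+0.00j, 0.70-0.00j, (-0.35+0j)], [(0.16+0.55j), 0.16-0.55j, (-0.62+0j)], [0.04+0.42j, 0.04-0.42j, (0.7+0j)]]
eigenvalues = [(-0.87+2.62j), (-0.87-2.62j), (3.25+0j)]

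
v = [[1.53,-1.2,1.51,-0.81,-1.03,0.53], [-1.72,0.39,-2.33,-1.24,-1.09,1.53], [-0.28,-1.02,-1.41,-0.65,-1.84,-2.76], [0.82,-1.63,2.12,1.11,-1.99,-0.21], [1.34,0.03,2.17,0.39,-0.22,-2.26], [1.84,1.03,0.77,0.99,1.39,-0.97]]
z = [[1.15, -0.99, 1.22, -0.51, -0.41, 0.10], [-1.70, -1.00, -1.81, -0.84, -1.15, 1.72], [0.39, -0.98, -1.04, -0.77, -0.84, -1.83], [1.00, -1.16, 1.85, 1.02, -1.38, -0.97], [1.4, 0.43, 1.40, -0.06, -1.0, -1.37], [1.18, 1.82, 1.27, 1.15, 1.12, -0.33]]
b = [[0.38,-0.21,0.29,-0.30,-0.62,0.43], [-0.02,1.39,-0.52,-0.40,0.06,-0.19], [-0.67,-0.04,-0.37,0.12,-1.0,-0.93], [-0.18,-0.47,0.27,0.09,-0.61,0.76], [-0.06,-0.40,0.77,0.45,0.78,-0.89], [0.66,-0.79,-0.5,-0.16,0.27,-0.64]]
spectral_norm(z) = 5.18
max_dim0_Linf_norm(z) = 1.85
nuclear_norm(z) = 13.89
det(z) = -21.25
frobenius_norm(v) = 8.36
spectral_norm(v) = 5.94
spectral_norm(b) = 1.94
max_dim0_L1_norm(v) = 10.31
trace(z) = -1.20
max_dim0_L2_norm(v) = 4.42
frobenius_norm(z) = 6.99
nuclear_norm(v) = 17.07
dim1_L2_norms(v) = [2.84, 3.69, 3.81, 3.61, 3.44, 2.98]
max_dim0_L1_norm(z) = 8.59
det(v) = -107.06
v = b + z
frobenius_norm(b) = 3.36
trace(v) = 0.43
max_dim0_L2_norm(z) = 3.58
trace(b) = 1.63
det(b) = 0.01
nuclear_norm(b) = 7.09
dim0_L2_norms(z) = [2.95, 2.79, 3.58, 1.98, 2.52, 3.04]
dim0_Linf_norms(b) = [0.67, 1.39, 0.77, 0.45, 1.0, 0.93]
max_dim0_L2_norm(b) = 1.73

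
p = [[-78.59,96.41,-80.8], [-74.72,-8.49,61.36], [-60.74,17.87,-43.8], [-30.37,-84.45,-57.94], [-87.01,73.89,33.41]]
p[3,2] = -57.94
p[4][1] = 73.89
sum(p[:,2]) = -87.77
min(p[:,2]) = -80.8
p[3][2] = -57.94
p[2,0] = -60.74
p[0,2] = -80.8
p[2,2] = -43.8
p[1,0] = -74.72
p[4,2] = 33.41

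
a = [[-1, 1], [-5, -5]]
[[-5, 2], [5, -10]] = a@[[2, 0], [-3, 2]]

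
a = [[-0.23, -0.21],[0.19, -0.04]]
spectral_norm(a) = 0.34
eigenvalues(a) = [(-0.14+0.18j), (-0.14-0.18j)]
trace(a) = -0.27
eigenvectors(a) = [[0.72+0.00j, 0.72-0.00j], [(-0.33-0.61j), -0.33+0.61j]]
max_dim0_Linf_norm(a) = 0.23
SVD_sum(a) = [[-0.26, -0.16], [0.12, 0.07]] + [[0.03,-0.05], [0.07,-0.11]]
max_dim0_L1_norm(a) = 0.42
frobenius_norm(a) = 0.37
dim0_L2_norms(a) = [0.3, 0.21]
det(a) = 0.05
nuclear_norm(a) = 0.48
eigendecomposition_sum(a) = [[-0.12+0.05j, -0.10-0.08j], [0.09+0.07j, -0.02+0.12j]] + [[(-0.11-0.05j), (-0.1+0.08j)], [(0.09-0.07j), -0.02-0.12j]]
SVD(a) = [[-0.91, 0.42], [0.42, 0.91]] @ diag([0.3368234361129871, 0.14577370436755907]) @ [[0.86,0.51], [0.51,-0.86]]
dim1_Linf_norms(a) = [0.23, 0.19]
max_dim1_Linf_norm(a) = 0.23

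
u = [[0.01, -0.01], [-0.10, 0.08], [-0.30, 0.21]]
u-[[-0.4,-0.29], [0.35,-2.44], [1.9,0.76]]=[[0.41, 0.28], [-0.45, 2.52], [-2.20, -0.55]]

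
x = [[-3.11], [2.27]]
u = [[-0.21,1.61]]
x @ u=[[0.65, -5.01], [-0.48, 3.65]]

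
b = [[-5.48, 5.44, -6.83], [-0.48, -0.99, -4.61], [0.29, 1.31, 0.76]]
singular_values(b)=[10.73, 3.92, 0.76]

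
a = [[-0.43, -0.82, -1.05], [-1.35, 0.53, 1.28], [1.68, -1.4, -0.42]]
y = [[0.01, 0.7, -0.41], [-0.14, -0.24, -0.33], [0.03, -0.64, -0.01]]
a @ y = [[0.08, 0.57, 0.46],[-0.05, -1.89, 0.37],[0.2, 1.78, -0.22]]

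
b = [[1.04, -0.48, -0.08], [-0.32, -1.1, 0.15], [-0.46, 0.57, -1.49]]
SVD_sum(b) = [[0.2, -0.33, 0.43],[0.22, -0.37, 0.47],[-0.55, 0.92, -1.18]] + [[0.78, 0.26, -0.16], [-0.62, -0.21, 0.13], [0.03, 0.01, -0.01]] + [[0.06, -0.41, -0.35],[0.08, -0.53, -0.45],[0.06, -0.36, -0.3]]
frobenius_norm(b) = 2.33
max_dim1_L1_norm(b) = 2.52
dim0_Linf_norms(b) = [1.04, 1.1, 1.49]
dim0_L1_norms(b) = [1.82, 2.15, 1.72]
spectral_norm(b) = 1.81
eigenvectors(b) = [[0.97, -0.19, -0.02], [-0.15, -0.7, -0.28], [-0.2, -0.69, 0.96]]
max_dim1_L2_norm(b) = 1.66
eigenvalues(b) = [1.13, -1.04, -1.64]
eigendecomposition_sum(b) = [[1.08, -0.25, -0.05], [-0.17, 0.04, 0.01], [-0.23, 0.05, 0.01]] + [[-0.05, -0.21, -0.06],[-0.17, -0.77, -0.23],[-0.17, -0.76, -0.22]] + [[0.0,-0.03,0.03], [0.02,-0.37,0.37], [-0.07,1.28,-1.28]]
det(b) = 1.93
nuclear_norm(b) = 3.88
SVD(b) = [[-0.32, 0.78, 0.54], [-0.35, -0.62, 0.7], [0.88, 0.03, 0.47]] @ diag([1.807261200797993, 1.0696942528498932, 0.9997305424513672]) @ [[-0.35, 0.58, -0.74], [0.93, 0.31, -0.19], [0.12, -0.76, -0.64]]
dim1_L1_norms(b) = [1.6, 1.57, 2.52]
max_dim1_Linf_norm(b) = 1.49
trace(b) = -1.55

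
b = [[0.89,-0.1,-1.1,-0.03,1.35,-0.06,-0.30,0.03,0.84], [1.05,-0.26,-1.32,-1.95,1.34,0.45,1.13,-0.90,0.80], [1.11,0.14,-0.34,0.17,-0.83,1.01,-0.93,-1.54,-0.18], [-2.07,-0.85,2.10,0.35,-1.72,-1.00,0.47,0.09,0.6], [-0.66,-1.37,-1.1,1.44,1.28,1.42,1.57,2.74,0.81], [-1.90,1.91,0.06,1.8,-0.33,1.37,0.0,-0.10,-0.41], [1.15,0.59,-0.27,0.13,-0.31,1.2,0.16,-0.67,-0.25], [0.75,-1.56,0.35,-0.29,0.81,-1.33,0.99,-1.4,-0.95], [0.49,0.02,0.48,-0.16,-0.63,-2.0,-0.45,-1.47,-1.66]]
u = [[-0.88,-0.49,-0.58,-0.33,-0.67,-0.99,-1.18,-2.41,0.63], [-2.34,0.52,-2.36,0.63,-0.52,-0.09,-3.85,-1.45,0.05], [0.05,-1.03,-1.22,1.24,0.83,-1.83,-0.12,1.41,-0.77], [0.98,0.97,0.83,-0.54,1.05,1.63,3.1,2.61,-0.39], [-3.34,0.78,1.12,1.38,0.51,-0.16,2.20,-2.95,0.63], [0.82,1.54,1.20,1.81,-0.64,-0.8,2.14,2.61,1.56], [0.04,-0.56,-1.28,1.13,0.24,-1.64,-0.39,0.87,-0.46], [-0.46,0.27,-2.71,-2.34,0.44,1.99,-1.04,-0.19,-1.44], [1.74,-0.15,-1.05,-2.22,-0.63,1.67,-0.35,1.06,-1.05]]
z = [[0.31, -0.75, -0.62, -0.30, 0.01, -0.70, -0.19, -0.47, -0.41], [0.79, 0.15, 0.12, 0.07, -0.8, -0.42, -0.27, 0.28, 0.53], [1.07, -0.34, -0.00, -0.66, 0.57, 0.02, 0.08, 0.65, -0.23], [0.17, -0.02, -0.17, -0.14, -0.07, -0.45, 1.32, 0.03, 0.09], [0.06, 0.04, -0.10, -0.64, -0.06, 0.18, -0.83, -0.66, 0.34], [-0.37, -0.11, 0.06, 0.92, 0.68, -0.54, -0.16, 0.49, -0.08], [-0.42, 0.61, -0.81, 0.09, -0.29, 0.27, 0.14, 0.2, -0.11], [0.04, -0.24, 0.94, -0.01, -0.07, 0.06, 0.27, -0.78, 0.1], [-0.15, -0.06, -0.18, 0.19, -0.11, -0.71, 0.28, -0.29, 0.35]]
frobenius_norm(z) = 4.03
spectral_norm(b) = 5.61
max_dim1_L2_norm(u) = 5.4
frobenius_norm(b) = 9.61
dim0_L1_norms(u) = [10.65, 6.31, 12.35, 11.62, 5.53, 10.8, 14.37, 15.56, 6.98]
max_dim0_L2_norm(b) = 3.91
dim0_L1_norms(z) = [3.38, 2.32, 3.0, 3.02, 2.66, 3.35, 3.54, 3.85, 2.24]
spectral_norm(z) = 1.91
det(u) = 1.77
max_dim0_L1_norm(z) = 3.85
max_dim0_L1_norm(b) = 10.07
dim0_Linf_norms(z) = [1.07, 0.75, 0.94, 0.92, 0.8, 0.71, 1.32, 0.78, 0.53]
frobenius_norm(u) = 12.93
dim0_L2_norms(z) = [1.49, 1.07, 1.42, 1.36, 1.24, 1.33, 1.66, 1.46, 0.88]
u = b @ z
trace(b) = 0.39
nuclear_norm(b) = 23.64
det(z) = 0.00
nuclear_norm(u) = 28.88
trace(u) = -4.04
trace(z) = -0.57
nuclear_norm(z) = 10.42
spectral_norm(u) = 8.33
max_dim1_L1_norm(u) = 13.12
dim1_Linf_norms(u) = [2.41, 3.85, 1.83, 3.1, 3.34, 2.61, 1.64, 2.71, 2.22]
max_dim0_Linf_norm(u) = 3.85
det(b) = -356.28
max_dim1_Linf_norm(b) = 2.74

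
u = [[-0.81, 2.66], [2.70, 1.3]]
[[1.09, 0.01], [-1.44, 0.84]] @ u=[[-0.86, 2.91], [3.43, -2.74]]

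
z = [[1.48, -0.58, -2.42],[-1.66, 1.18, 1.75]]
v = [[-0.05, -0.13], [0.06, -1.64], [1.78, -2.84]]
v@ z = [[0.14, -0.12, -0.11], [2.81, -1.97, -3.02], [7.35, -4.38, -9.28]]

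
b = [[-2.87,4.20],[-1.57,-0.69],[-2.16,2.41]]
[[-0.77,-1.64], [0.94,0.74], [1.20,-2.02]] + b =[[-3.64, 2.56], [-0.63, 0.05], [-0.96, 0.39]]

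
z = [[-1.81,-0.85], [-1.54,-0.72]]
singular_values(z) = [2.62, 0.0]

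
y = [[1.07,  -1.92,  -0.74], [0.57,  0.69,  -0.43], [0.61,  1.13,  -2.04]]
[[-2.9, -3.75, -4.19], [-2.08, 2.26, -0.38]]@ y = [[-7.80, -1.75, 12.31], [-1.17, 5.12, 1.34]]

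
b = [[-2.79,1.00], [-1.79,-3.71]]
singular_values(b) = [4.14, 2.93]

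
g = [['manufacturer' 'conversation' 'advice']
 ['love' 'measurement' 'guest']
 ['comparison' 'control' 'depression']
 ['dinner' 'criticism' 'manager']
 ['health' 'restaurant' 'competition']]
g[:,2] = ['advice', 'guest', 'depression', 'manager', 'competition']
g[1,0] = 'love'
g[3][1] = 'criticism'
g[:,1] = ['conversation', 'measurement', 'control', 'criticism', 'restaurant']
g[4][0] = 'health'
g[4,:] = ['health', 'restaurant', 'competition']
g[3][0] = 'dinner'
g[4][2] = 'competition'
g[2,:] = ['comparison', 'control', 'depression']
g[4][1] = 'restaurant'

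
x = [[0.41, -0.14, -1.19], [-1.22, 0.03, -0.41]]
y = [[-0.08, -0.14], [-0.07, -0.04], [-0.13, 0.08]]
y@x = [[0.14, 0.01, 0.15], [0.02, 0.01, 0.1], [-0.15, 0.02, 0.12]]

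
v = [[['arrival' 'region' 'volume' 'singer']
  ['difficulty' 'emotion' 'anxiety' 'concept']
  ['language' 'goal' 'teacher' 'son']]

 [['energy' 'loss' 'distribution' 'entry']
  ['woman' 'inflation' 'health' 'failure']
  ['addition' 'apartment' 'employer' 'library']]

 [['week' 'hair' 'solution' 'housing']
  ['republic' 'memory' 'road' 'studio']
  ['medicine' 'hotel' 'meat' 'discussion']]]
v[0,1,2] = 'anxiety'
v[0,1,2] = 'anxiety'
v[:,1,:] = [['difficulty', 'emotion', 'anxiety', 'concept'], ['woman', 'inflation', 'health', 'failure'], ['republic', 'memory', 'road', 'studio']]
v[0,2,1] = 'goal'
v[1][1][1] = 'inflation'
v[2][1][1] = 'memory'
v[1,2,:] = ['addition', 'apartment', 'employer', 'library']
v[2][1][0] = 'republic'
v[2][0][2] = 'solution'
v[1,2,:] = ['addition', 'apartment', 'employer', 'library']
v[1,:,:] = [['energy', 'loss', 'distribution', 'entry'], ['woman', 'inflation', 'health', 'failure'], ['addition', 'apartment', 'employer', 'library']]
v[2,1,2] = 'road'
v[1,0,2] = 'distribution'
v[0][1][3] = 'concept'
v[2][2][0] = 'medicine'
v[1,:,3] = ['entry', 'failure', 'library']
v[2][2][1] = 'hotel'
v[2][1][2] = 'road'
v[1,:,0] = ['energy', 'woman', 'addition']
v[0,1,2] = 'anxiety'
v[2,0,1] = 'hair'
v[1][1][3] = 'failure'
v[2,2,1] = 'hotel'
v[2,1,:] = ['republic', 'memory', 'road', 'studio']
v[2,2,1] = 'hotel'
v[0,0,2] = 'volume'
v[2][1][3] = 'studio'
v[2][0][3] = 'housing'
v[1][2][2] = 'employer'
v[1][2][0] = 'addition'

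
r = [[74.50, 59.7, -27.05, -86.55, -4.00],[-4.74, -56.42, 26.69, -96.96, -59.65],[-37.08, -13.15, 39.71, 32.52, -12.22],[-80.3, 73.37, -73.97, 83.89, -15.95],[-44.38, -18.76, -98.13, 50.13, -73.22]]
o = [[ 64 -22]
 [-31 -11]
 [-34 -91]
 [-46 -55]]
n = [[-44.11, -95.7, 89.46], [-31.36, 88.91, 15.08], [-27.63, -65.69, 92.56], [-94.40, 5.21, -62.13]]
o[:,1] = [-22, -11, -91, -55]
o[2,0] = -34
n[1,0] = -31.36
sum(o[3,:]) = -101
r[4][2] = -98.13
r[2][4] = -12.22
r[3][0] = -80.3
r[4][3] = 50.13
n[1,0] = -31.36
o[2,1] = -91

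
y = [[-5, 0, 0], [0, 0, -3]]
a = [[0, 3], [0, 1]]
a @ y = [[0, 0, -9], [0, 0, -3]]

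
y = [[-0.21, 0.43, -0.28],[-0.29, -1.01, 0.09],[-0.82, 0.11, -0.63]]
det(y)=-0.001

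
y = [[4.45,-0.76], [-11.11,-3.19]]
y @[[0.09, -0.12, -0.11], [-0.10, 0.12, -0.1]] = [[0.48, -0.63, -0.41], [-0.68, 0.95, 1.54]]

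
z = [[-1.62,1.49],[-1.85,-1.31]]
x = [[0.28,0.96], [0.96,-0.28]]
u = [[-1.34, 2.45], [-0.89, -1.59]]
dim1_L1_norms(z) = [3.11, 3.16]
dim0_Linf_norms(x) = [0.96, 0.96]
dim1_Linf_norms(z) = [1.62, 1.85]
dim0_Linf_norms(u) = [1.34, 2.45]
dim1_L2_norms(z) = [2.2, 2.27]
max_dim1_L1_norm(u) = 3.79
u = x + z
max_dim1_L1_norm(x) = 1.24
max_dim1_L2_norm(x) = 1.0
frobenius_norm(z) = 3.16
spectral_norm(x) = 1.00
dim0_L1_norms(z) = [3.47, 2.8]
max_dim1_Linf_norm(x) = 0.96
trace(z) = -2.93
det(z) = 4.88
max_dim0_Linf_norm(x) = 0.96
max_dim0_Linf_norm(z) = 1.85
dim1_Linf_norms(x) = [0.96, 0.96]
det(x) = -1.00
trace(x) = 0.00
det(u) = 4.31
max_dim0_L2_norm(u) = 2.92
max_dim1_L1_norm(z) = 3.16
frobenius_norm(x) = 1.41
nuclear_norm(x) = 2.00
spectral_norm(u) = 3.01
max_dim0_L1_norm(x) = 1.24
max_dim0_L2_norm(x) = 1.0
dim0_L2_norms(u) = [1.61, 2.92]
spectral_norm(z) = 2.46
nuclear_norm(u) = 4.44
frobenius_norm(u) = 3.33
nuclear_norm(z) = 4.44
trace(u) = -2.93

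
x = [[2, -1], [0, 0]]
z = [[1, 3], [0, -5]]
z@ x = [[2, -1], [0, 0]]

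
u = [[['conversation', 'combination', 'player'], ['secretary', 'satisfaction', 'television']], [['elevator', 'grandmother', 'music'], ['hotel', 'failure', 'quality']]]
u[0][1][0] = 'secretary'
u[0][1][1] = 'satisfaction'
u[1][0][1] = 'grandmother'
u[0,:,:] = [['conversation', 'combination', 'player'], ['secretary', 'satisfaction', 'television']]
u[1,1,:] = ['hotel', 'failure', 'quality']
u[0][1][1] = 'satisfaction'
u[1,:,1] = ['grandmother', 'failure']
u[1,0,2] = 'music'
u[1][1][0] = 'hotel'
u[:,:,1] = [['combination', 'satisfaction'], ['grandmother', 'failure']]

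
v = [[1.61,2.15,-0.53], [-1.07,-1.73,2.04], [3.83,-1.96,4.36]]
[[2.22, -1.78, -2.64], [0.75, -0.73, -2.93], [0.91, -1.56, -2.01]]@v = [[-4.63, 13.03, -16.32], [-9.23, 8.62, -14.66], [-4.56, 8.59, -12.43]]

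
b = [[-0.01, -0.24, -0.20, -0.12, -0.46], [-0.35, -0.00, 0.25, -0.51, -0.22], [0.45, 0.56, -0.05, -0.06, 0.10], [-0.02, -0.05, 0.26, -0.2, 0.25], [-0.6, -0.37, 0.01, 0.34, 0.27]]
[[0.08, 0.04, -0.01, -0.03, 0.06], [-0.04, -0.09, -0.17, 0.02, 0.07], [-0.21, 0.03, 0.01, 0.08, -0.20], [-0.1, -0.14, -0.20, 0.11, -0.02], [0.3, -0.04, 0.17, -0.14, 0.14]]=b@[[-0.35, 0.04, -0.26, 0.23, -0.12], [-0.12, 0.17, 0.30, -0.14, -0.15], [-0.35, 0.28, -0.18, -0.08, 0.39], [0.14, 0.47, 0.51, -0.35, 0.27], [0.02, -0.42, -0.18, 0.25, -0.30]]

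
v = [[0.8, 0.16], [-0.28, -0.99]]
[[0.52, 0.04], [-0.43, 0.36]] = v @ [[0.59, 0.13], [0.27, -0.40]]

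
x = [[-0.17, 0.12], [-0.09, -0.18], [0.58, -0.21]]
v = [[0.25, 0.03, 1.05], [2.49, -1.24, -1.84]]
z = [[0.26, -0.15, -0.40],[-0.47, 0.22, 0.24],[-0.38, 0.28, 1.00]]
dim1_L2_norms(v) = [1.08, 3.34]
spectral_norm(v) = 3.36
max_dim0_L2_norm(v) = 2.5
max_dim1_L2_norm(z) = 1.11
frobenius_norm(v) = 3.51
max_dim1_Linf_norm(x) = 0.58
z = x @ v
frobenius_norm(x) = 0.68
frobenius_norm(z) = 1.34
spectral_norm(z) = 1.30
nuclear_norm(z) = 1.65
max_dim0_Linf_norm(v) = 2.49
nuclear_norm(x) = 0.86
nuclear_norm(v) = 4.36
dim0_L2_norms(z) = [0.66, 0.39, 1.1]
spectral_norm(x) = 0.65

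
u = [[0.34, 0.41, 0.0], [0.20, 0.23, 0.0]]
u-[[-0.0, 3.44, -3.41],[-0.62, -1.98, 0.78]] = [[0.34, -3.03, 3.41], [0.82, 2.21, -0.78]]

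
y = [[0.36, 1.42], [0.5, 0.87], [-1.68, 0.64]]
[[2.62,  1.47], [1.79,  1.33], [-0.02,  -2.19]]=y @ [[0.65, 1.55], [1.68, 0.64]]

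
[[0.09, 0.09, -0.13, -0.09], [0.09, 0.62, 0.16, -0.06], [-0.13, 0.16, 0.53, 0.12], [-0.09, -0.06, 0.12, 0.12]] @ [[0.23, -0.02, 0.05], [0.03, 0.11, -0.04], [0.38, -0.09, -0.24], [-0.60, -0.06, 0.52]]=[[0.03, 0.03, -0.01], [0.14, 0.06, -0.09], [0.1, -0.03, -0.08], [-0.05, -0.02, 0.03]]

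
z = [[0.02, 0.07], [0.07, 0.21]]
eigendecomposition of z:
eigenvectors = [[-0.95,  -0.31], [0.31,  -0.95]]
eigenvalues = [-0.0, 0.23]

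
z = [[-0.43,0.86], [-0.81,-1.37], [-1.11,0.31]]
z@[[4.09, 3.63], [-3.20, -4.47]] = [[-4.51, -5.41], [1.07, 3.18], [-5.53, -5.42]]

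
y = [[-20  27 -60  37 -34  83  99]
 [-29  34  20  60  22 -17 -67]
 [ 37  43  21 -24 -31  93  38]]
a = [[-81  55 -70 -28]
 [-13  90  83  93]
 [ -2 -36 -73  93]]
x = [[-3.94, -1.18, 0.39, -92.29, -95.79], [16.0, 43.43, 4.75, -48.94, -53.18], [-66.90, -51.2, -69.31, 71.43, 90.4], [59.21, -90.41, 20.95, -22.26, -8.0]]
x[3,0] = 59.21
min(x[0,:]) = -95.79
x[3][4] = -8.0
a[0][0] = -81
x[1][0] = 16.0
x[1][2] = 4.75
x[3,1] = -90.41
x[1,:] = [16.0, 43.43, 4.75, -48.94, -53.18]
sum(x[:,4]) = -66.57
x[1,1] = 43.43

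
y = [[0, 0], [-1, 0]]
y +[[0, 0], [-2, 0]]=[[0, 0], [-3, 0]]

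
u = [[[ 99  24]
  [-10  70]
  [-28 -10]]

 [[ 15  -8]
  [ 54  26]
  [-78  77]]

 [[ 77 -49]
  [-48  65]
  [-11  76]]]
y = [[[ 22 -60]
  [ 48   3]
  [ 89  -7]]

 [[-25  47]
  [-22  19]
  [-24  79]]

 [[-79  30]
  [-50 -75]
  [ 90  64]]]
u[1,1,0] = 54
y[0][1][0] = 48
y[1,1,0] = -22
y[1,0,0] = -25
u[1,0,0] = 15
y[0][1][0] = 48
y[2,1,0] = -50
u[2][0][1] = -49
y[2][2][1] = 64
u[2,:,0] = [77, -48, -11]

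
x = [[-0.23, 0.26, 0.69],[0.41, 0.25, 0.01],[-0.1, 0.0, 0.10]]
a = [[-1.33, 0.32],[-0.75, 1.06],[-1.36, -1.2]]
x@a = [[-0.83, -0.63], [-0.75, 0.38], [-0.00, -0.15]]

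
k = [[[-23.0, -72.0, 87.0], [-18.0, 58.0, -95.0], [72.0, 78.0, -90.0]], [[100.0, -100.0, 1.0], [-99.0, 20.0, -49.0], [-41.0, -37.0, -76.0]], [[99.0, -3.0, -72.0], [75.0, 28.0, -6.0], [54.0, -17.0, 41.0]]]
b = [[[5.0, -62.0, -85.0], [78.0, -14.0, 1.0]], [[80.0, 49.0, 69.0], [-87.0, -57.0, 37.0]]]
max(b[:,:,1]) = 49.0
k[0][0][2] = 87.0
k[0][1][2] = -95.0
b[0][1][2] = 1.0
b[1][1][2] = 37.0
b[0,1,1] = -14.0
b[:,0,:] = [[5.0, -62.0, -85.0], [80.0, 49.0, 69.0]]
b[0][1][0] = 78.0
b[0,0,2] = -85.0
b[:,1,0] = [78.0, -87.0]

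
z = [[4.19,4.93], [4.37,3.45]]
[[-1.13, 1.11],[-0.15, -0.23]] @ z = [[0.12, -1.74], [-1.63, -1.53]]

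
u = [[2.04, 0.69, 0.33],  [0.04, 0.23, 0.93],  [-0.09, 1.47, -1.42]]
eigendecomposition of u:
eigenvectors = [[1.0, -0.01, -0.53], [0.01, -0.38, 0.7], [-0.02, 0.92, 0.48]]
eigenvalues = [2.04, -2.02, 0.83]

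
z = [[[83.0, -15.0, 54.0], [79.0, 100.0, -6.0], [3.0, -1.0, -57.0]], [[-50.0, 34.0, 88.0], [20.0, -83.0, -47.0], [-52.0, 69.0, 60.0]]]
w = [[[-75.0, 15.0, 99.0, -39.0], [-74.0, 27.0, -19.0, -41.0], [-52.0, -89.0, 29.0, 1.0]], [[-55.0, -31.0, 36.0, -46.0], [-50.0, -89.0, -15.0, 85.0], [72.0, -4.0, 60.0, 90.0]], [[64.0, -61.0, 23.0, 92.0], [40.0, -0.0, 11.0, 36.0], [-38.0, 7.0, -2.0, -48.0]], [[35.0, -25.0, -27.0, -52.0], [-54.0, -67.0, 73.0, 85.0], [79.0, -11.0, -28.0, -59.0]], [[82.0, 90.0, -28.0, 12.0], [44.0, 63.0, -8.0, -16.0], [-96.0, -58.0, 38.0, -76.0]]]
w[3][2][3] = -59.0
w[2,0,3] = 92.0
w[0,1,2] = -19.0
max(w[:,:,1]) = 90.0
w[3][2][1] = -11.0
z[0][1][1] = 100.0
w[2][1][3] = 36.0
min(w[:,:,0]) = -96.0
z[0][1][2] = -6.0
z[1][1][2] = -47.0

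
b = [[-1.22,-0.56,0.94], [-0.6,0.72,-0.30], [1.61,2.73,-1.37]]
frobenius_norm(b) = 3.95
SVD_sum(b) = [[-0.73, -1.07, 0.63], [0.18, 0.27, -0.16], [1.73, 2.56, -1.51]] + [[-0.58, 0.43, 0.07], [-0.70, 0.52, 0.09], [-0.17, 0.13, 0.02]] + [[0.09, 0.08, 0.23], [-0.08, -0.08, -0.22], [0.05, 0.04, 0.12]]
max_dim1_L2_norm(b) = 3.45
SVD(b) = [[-0.38, -0.63, 0.68], [0.10, -0.76, -0.65], [0.92, -0.18, 0.35]] @ diag([3.7518124301055353, 1.161279901625605, 0.3888862036457683]) @ [[0.5, 0.74, -0.44],[0.8, -0.6, -0.1],[0.33, 0.30, 0.89]]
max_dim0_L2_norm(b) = 2.88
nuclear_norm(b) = 5.30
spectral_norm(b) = 3.75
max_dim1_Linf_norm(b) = 2.73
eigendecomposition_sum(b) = [[-1.37+0.00j,-0.91+0.00j,0.83-0.00j], [(-0.07+0j),-0.05+0.00j,0.04-0.00j], [1.95-0.00j,1.30-0.00j,-1.18+0.00j]] + [[0.07+0.18j, 0.18-0.25j, (0.06+0.12j)], [(-0.26+0.12j), 0.38+0.25j, (-0.17+0.09j)], [(-0.17+0.43j), 0.71-0.13j, (-0.09+0.29j)]] + [[0.07-0.18j, 0.18+0.25j, (0.06-0.12j)], [(-0.26-0.12j), 0.38-0.25j, (-0.17-0.09j)], [-0.17-0.43j, 0.71+0.13j, (-0.09-0.29j)]]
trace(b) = -1.87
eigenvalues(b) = [(-2.59+0j), (0.36+0.72j), (0.36-0.72j)]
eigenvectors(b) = [[-0.57+0.00j, -0.24+0.23j, -0.24-0.23j],[-0.03+0.00j, (-0.37-0.35j), (-0.37+0.35j)],[0.82+0.00j, -0.80+0.00j, -0.80-0.00j]]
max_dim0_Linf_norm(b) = 2.73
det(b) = -1.69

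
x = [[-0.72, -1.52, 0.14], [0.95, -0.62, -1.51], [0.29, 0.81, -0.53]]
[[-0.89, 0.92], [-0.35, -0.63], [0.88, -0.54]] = x@[[-0.88, -0.54], [0.94, -0.33], [-0.71, 0.21]]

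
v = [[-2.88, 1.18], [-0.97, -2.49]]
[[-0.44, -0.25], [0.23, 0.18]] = v @ [[0.10,0.05],[-0.13,-0.09]]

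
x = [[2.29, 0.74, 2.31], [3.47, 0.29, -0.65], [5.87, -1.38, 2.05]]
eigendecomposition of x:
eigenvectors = [[0.4, -0.57, -0.24], [-0.61, -0.26, -0.9], [-0.68, -0.78, 0.37]]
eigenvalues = [-2.71, 5.83, 1.51]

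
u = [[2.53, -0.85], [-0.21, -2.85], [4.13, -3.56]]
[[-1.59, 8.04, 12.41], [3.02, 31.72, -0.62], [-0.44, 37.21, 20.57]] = u @ [[-0.96, -0.55, 4.86], [-0.99, -11.09, -0.14]]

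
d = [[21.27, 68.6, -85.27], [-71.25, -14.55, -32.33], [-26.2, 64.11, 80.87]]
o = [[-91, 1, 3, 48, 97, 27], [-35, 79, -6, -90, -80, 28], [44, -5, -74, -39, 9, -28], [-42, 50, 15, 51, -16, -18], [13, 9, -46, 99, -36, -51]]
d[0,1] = 68.6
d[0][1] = 68.6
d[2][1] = 64.11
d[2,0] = -26.2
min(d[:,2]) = -85.27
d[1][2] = -32.33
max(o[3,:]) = 51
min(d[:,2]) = -85.27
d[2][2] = 80.87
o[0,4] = 97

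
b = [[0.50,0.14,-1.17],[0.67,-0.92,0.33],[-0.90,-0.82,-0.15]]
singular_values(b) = [1.43, 1.16, 1.08]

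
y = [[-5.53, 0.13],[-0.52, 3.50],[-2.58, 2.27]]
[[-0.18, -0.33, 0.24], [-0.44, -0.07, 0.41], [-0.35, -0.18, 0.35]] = y @ [[0.03, 0.06, -0.04], [-0.12, -0.01, 0.11]]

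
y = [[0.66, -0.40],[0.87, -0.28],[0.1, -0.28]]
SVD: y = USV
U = [[-0.64,  0.32], [-0.75,  -0.46], [-0.17,  0.83]]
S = [1.21, 0.25]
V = [[-0.90, 0.43],  [-0.43, -0.90]]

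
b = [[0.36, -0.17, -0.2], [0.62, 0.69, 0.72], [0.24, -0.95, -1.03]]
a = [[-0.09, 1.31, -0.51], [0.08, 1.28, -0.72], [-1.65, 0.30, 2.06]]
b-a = [[0.45,  -1.48,  0.31], [0.54,  -0.59,  1.44], [1.89,  -1.25,  -3.09]]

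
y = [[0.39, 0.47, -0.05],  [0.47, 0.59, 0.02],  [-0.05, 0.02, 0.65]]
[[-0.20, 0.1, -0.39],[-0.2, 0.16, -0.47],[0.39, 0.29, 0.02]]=y @ [[0.02, -0.3, -0.63], [-0.37, 0.50, -0.3], [0.61, 0.41, -0.01]]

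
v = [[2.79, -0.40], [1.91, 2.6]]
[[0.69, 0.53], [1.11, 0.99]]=v@[[0.28, 0.22],  [0.22, 0.22]]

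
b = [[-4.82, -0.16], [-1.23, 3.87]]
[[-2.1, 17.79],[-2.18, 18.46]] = b @ [[0.45, -3.81],[-0.42, 3.56]]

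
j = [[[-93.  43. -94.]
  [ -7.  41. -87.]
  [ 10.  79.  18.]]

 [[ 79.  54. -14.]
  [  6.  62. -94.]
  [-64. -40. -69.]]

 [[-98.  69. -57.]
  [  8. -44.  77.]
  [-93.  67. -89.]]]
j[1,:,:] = [[79.0, 54.0, -14.0], [6.0, 62.0, -94.0], [-64.0, -40.0, -69.0]]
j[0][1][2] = -87.0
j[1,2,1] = -40.0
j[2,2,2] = -89.0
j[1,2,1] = -40.0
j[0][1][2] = -87.0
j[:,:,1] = [[43.0, 41.0, 79.0], [54.0, 62.0, -40.0], [69.0, -44.0, 67.0]]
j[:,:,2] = [[-94.0, -87.0, 18.0], [-14.0, -94.0, -69.0], [-57.0, 77.0, -89.0]]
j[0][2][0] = 10.0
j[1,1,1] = 62.0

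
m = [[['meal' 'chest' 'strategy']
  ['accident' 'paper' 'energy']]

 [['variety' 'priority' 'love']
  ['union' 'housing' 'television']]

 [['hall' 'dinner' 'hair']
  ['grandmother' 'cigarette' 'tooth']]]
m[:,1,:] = [['accident', 'paper', 'energy'], ['union', 'housing', 'television'], ['grandmother', 'cigarette', 'tooth']]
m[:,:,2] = [['strategy', 'energy'], ['love', 'television'], ['hair', 'tooth']]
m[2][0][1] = 'dinner'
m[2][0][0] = 'hall'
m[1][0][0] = 'variety'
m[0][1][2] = 'energy'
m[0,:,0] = ['meal', 'accident']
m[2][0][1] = 'dinner'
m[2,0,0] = 'hall'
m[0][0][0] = 'meal'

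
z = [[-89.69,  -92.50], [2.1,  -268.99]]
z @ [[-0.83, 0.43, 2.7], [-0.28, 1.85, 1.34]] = [[100.34, -209.69, -366.11],[73.57, -496.73, -354.78]]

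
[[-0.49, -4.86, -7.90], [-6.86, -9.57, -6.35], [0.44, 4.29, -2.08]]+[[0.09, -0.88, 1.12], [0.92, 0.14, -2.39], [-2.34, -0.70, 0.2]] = [[-0.40,  -5.74,  -6.78], [-5.94,  -9.43,  -8.74], [-1.9,  3.59,  -1.88]]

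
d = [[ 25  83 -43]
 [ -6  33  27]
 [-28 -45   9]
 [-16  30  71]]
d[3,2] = 71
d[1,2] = 27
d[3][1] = 30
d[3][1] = 30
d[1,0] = -6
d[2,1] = -45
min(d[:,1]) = -45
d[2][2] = 9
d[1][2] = 27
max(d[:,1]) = 83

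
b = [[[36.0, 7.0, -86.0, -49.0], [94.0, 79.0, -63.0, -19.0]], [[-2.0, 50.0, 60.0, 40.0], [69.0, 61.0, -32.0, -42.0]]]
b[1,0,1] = 50.0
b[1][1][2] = -32.0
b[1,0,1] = 50.0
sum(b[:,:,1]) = 197.0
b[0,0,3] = -49.0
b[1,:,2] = [60.0, -32.0]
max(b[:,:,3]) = 40.0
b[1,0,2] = 60.0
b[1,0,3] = 40.0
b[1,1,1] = 61.0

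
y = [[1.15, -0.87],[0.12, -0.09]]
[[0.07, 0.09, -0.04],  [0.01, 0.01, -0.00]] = y @ [[0.01, 0.08, -0.06], [-0.07, 0.00, -0.03]]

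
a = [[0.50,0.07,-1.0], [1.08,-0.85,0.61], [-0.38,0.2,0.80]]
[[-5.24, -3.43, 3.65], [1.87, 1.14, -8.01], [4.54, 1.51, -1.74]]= a @ [[-0.16, -3.35, -1.43], [1.37, -4.56, 4.72], [5.26, 1.44, -4.03]]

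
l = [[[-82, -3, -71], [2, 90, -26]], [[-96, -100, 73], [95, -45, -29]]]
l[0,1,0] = 2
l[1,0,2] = 73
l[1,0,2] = 73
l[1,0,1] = -100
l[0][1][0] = 2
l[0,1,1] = 90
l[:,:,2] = [[-71, -26], [73, -29]]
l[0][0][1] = -3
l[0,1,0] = 2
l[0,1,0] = 2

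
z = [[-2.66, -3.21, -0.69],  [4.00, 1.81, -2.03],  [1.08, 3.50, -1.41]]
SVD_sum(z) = [[-2.62, -2.69, 0.93],  [3.02, 3.10, -1.07],  [2.37, 2.44, -0.84]] + [[0.6, -0.77, -0.54], [1.01, -1.30, -0.91], [-0.62, 0.80, 0.56]] + [[-0.64,0.25,-1.08], [-0.03,0.01,-0.05], [-0.67,0.27,-1.13]]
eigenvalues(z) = [(-0.17+4.05j), (-0.17-4.05j), (-1.92+0j)]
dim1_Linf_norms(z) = [3.21, 4.0, 3.5]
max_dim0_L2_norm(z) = 5.08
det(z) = -31.49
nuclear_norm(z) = 11.19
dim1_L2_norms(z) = [4.23, 4.84, 3.92]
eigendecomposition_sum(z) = [[-0.89+1.05j, -1.64+0.01j, 0.10-0.94j], [1.79+0.52j, 0.92+2.03j, -1.23+0.39j], [(1.03-1j), (1.71+0.16j), -0.21+0.97j]] + [[-0.89-1.05j, (-1.64-0.01j), (0.1+0.94j)], [(1.79-0.52j), 0.92-2.03j, -1.23-0.39j], [1.03+1.00j, 1.71-0.16j, (-0.21-0.97j)]] + [[(-0.89+0j), (0.08+0j), -0.90-0.00j], [(0.42-0j), -0.04-0.00j, (0.42+0j)], [(-0.98+0j), (0.09+0j), -0.99-0.00j]]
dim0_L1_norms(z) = [7.74, 8.52, 4.13]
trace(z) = -2.26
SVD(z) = [[-0.56, -0.45, 0.69],  [0.65, -0.76, 0.03],  [0.51, 0.47, 0.72]] @ diag([6.8623246067846875, 2.4763251843908956, 1.8530015035797416]) @ [[0.68, 0.70, -0.24], [-0.54, 0.69, 0.48], [-0.5, 0.2, -0.84]]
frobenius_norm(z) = 7.53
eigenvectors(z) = [[-0.21+0.46j,(-0.21-0.46j),0.64+0.00j],[(0.68+0j),0.68-0.00j,-0.30+0.00j],[(0.26-0.46j),0.26+0.46j,0.71+0.00j]]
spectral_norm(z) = 6.86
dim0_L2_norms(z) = [4.92, 5.08, 2.57]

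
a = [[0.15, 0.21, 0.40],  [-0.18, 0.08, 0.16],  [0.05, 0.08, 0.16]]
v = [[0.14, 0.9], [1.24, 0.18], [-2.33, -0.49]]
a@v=[[-0.65, -0.02], [-0.30, -0.23], [-0.27, -0.02]]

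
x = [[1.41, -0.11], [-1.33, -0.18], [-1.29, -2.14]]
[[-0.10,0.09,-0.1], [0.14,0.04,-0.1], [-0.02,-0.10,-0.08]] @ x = [[-0.13,  0.21],[0.27,  0.19],[0.21,  0.19]]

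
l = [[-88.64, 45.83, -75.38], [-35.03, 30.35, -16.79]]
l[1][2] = -16.79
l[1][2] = -16.79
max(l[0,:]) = 45.83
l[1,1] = 30.35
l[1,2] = -16.79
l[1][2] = -16.79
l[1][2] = -16.79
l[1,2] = -16.79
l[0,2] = -75.38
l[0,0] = -88.64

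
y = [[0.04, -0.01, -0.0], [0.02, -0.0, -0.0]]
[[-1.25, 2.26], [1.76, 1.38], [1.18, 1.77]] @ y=[[-0.0, 0.01, 0.0], [0.1, -0.02, 0.00], [0.08, -0.01, 0.0]]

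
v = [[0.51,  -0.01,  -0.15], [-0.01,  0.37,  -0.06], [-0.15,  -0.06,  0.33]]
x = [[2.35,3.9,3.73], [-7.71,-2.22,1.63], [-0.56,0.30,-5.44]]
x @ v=[[0.60, 1.20, 0.64],[-4.15, -0.84, 1.83],[0.53, 0.44, -1.73]]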